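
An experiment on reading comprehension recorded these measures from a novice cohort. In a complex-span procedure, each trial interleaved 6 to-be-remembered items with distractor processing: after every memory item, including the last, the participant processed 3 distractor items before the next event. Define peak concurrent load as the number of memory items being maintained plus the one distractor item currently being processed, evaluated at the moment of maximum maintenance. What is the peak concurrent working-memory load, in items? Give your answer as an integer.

7

Maintenance is greatest during the distractor(s) after memory item 6: all 6 memory items are being held.
One distractor item is concurrently being processed.
Peak concurrent load = 6 + 1 = 7 items.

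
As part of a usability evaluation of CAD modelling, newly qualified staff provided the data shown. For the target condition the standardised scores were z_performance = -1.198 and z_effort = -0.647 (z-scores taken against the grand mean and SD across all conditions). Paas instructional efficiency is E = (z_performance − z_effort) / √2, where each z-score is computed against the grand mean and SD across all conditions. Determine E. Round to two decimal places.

-0.39

z_P − z_E = -1.198 − (-0.647) = -0.5510.
E = -0.5510 / √2 = -0.5510 / 1.41421 = -0.3896 ≈ -0.39.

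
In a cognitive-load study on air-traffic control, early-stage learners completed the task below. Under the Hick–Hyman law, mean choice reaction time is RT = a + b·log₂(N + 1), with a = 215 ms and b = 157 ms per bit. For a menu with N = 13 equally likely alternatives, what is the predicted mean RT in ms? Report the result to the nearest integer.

813

log₂(13 + 1) = log₂(14) = 3.8074.
RT = 215 + 157 × 3.8074 = 215 + 597.7618 = 812.7618 ms.
≈ 813 ms.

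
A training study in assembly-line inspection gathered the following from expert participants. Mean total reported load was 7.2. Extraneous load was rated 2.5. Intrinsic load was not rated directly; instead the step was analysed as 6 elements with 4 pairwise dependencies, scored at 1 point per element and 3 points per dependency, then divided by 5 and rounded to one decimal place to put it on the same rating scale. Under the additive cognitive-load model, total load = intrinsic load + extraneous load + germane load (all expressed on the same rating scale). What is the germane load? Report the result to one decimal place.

1.1

Intrinsic (element-interactivity): (6 × 1 + 4 × 3) / 5 = 18 / 5 = 3.6000 → 3.6.
germane load = total − intrinsic − extraneous
             = 7.2 − 3.6 − 2.5 = 1.1.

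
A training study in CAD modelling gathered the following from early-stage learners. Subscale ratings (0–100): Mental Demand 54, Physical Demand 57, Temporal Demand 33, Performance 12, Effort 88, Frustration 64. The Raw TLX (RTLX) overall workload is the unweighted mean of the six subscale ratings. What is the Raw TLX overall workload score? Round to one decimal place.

Sum of ratings = 54 + 57 + 33 + 12 + 88 + 64 = 308.
RTLX = 308 / 6 = 51.3333 ≈ 51.3.

51.3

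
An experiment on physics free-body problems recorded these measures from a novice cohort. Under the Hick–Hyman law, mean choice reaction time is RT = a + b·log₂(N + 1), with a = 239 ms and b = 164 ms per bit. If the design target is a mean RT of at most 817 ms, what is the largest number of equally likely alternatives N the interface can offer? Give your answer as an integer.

Set 239 + 164·log₂(N + 1) ≤ 817.
log₂(N + 1) ≤ (817 − 239) / 164 = 3.5244.
N + 1 ≤ 2^3.5244 = 11.5067.
N ≤ 10.5067, so the largest integer N is 10.

10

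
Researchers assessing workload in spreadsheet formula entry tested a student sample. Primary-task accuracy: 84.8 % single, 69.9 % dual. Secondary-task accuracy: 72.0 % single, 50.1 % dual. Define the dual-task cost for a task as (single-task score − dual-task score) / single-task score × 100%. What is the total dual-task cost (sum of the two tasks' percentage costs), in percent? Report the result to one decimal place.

48.0

Primary cost = (84.8 − 69.9) / 84.8 × 100% = 17.5708%.
Secondary cost = (72.0 − 50.1) / 72.0 × 100% = 30.4167%.
Total = 17.5708% + 30.4167% = 47.9875% ≈ 48.0%.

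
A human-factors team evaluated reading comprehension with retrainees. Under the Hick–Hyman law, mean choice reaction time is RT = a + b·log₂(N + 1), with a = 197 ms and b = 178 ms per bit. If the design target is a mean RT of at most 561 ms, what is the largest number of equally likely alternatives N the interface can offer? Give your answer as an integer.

3

Set 197 + 178·log₂(N + 1) ≤ 561.
log₂(N + 1) ≤ (561 − 197) / 178 = 2.0449.
N + 1 ≤ 2^2.0449 = 4.1264.
N ≤ 3.1264, so the largest integer N is 3.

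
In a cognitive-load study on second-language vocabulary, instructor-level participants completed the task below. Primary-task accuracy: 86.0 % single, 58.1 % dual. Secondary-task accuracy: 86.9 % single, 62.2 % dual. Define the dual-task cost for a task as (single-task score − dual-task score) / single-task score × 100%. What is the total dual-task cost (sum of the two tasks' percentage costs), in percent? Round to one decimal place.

Primary cost = (86.0 − 58.1) / 86.0 × 100% = 32.4419%.
Secondary cost = (86.9 − 62.2) / 86.9 × 100% = 28.4235%.
Total = 32.4419% + 28.4235% = 60.8654% ≈ 60.9%.

60.9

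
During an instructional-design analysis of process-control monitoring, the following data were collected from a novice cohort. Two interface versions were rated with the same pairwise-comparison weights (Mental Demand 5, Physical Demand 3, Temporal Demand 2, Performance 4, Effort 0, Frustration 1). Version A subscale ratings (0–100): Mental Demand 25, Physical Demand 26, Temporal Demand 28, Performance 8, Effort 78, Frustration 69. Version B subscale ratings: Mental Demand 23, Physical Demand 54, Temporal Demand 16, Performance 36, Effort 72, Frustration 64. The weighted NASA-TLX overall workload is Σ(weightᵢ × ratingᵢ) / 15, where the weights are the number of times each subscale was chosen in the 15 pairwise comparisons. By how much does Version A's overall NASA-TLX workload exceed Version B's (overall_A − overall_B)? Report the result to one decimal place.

-10.5

Version A weighted sum = 5·25 + 3·26 + 2·28 + 4·8 + 0·78 + 1·69 = 125 + 78 + 56 + 32 + 0 + 69 = 360; overall_A = 360/15 = 24.0000.
Version B weighted sum = 5·23 + 3·54 + 2·16 + 4·36 + 0·72 + 1·64 = 115 + 162 + 32 + 144 + 0 + 64 = 517; overall_B = 517/15 = 34.4667.
Difference = 24.0000 − 34.4667 = -10.4667 ≈ -10.5.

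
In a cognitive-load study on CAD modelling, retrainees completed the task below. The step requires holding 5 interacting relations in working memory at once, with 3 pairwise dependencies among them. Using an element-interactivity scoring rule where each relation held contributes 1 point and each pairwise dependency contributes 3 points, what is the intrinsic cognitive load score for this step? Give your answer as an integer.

Element contribution: 5 × 1 = 5.
Interaction contribution: 3 × 3 = 9.
Intrinsic load = 5 + 9 = 14.

14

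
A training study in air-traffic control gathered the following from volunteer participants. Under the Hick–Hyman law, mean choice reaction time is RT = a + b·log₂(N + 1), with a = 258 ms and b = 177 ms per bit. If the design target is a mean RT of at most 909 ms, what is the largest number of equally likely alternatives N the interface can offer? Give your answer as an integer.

Set 258 + 177·log₂(N + 1) ≤ 909.
log₂(N + 1) ≤ (909 − 258) / 177 = 3.6780.
N + 1 ≤ 2^3.6780 = 12.7994.
N ≤ 11.7994, so the largest integer N is 11.

11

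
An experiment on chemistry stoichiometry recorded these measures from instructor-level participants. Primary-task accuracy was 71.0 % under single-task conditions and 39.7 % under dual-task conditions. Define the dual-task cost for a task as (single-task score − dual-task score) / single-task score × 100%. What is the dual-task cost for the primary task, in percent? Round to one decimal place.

Cost = (71.0 − 39.7) / 71.0 × 100%
     = 31.3000 / 71.0 × 100% = 44.0845%.
≈ 44.1%.

44.1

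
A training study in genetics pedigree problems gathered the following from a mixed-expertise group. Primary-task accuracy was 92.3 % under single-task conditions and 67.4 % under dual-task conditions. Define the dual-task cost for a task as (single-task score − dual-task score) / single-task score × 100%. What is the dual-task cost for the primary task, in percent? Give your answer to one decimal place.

Cost = (92.3 − 67.4) / 92.3 × 100%
     = 24.9000 / 92.3 × 100% = 26.9772%.
≈ 27.0%.

27.0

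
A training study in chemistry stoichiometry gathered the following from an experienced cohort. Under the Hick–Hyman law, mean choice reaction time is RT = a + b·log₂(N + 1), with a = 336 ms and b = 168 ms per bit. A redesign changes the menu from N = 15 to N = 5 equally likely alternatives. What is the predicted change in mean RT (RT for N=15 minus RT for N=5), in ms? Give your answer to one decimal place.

237.7

RT(15) = 336 + 168·log₂(16) = 336 + 168·4.0000 = 1008.0000 ms.
RT(5) = 336 + 168·log₂(6) = 336 + 168·2.5850 = 770.2800 ms.
Difference = 1008.0000 − 770.2800 = 237.7200 ≈ 237.7 ms.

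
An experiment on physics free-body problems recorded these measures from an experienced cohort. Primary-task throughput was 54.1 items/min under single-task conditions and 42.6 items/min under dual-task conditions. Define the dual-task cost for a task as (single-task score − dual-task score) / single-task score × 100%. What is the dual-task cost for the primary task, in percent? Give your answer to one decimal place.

21.3

Cost = (54.1 − 42.6) / 54.1 × 100%
     = 11.5000 / 54.1 × 100% = 21.2569%.
≈ 21.3%.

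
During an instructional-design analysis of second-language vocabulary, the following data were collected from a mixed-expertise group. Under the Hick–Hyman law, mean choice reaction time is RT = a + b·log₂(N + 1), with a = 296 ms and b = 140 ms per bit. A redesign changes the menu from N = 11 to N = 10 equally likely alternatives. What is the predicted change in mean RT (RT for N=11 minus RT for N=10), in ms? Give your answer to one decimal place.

17.6

RT(11) = 296 + 140·log₂(12) = 296 + 140·3.5850 = 797.9000 ms.
RT(10) = 296 + 140·log₂(11) = 296 + 140·3.4594 = 780.3160 ms.
Difference = 797.9000 − 780.3160 = 17.5840 ≈ 17.6 ms.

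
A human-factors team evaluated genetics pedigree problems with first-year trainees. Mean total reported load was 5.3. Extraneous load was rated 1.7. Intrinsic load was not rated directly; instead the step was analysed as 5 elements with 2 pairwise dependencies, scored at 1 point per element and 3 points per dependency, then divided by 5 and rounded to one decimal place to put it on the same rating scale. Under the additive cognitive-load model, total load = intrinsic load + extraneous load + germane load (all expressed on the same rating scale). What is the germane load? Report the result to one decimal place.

Intrinsic (element-interactivity): (5 × 1 + 2 × 3) / 5 = 11 / 5 = 2.2000 → 2.2.
germane load = total − intrinsic − extraneous
             = 5.3 − 2.2 − 1.7 = 1.4.

1.4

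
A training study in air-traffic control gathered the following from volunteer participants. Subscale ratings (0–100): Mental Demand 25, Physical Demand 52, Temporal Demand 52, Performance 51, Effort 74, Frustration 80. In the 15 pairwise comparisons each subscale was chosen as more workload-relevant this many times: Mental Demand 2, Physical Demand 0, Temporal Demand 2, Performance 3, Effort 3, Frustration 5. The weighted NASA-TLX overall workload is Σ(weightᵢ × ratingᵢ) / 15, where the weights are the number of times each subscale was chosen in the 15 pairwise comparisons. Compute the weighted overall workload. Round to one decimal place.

61.9

The tallies are the weights (they sum to 15).
Weighted sum = 2·25 + 0·52 + 2·52 + 3·51 + 3·74 + 5·80
            = 50 + 0 + 104 + 153 + 222 + 400 = 929.
Overall workload = 929 / 15 = 61.9333 ≈ 61.9.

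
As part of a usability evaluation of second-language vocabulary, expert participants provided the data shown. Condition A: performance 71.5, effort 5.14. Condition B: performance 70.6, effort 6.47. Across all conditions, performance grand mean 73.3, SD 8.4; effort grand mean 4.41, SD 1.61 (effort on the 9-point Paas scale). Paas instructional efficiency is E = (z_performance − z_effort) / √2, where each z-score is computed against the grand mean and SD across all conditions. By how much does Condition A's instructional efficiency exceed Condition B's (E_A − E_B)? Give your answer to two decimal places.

0.66

Condition A: z_P = (71.5 − 73.3)/8.4 = -0.2143; z_E = (5.14 − 4.41)/1.61 = 0.4534; E_A = (-0.2143 − 0.4534)/√2 = -0.4721.
Condition B: z_P = (70.6 − 73.3)/8.4 = -0.3214; z_E = (6.47 − 4.41)/1.61 = 1.2795; E_B = (-0.3214 − 1.2795)/√2 = -1.1320.
E_A − E_B = -0.4721 − (-1.1320) = 0.6599 ≈ 0.66.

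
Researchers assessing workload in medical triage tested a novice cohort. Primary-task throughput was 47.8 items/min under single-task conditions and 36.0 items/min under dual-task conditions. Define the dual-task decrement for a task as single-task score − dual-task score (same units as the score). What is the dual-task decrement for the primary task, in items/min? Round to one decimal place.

11.8

Decrement = 47.8 − 36.0 = 11.8000 items/min ≈ 11.8 items/min.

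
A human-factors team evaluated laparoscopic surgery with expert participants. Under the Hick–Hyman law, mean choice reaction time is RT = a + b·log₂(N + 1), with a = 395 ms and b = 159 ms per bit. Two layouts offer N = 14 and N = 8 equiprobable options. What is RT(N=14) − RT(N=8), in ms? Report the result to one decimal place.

RT(14) = 395 + 159·log₂(15) = 395 + 159·3.9069 = 1016.1971 ms.
RT(8) = 395 + 159·log₂(9) = 395 + 159·3.1699 = 899.0141 ms.
Difference = 1016.1971 − 899.0141 = 117.1830 ≈ 117.2 ms.

117.2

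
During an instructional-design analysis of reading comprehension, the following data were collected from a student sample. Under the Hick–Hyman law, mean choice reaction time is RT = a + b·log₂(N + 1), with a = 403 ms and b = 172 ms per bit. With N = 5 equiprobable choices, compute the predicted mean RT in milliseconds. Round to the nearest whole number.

log₂(5 + 1) = log₂(6) = 2.5850.
RT = 403 + 172 × 2.5850 = 403 + 444.6200 = 847.6200 ms.
≈ 848 ms.

848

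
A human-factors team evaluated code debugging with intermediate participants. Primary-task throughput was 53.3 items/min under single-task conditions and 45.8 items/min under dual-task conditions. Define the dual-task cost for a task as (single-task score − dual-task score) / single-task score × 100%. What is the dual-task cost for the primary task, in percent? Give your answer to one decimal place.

Cost = (53.3 − 45.8) / 53.3 × 100%
     = 7.5000 / 53.3 × 100% = 14.0713%.
≈ 14.1%.

14.1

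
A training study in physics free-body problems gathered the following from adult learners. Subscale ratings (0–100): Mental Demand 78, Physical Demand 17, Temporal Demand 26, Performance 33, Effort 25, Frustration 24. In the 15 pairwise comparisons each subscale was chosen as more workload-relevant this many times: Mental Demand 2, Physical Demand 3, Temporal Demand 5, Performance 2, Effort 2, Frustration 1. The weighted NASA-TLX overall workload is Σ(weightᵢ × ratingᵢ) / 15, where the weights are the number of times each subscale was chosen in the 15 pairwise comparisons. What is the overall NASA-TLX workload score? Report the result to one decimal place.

31.8

The tallies are the weights (they sum to 15).
Weighted sum = 2·78 + 3·17 + 5·26 + 2·33 + 2·25 + 1·24
            = 156 + 51 + 130 + 66 + 50 + 24 = 477.
Overall workload = 477 / 15 = 31.8000 ≈ 31.8.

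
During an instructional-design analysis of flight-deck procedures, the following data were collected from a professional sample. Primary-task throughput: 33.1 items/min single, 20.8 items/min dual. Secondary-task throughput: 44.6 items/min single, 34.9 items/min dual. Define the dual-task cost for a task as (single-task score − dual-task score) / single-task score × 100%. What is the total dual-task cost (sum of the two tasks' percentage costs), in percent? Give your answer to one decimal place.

58.9

Primary cost = (33.1 − 20.8) / 33.1 × 100% = 37.1601%.
Secondary cost = (44.6 − 34.9) / 44.6 × 100% = 21.7489%.
Total = 37.1601% + 21.7489% = 58.9090% ≈ 58.9%.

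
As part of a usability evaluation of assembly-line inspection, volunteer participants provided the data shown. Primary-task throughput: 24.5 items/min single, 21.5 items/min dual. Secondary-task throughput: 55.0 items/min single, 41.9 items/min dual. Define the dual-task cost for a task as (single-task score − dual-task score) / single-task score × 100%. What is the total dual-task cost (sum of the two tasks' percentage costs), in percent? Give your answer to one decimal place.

36.1

Primary cost = (24.5 − 21.5) / 24.5 × 100% = 12.2449%.
Secondary cost = (55.0 − 41.9) / 55.0 × 100% = 23.8182%.
Total = 12.2449% + 23.8182% = 36.0631% ≈ 36.1%.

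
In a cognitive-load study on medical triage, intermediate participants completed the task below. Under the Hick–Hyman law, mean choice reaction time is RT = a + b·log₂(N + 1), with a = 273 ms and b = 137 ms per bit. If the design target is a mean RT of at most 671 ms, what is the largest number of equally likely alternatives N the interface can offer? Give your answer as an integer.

6

Set 273 + 137·log₂(N + 1) ≤ 671.
log₂(N + 1) ≤ (671 − 273) / 137 = 2.9051.
N + 1 ≤ 2^2.9051 = 7.4907.
N ≤ 6.4907, so the largest integer N is 6.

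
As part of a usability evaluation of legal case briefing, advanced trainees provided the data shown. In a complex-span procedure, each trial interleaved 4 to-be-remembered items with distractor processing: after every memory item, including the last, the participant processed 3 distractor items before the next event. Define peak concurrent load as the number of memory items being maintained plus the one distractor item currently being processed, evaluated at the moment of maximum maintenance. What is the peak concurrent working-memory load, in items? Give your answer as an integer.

Maintenance is greatest during the distractor(s) after memory item 4: all 4 memory items are being held.
One distractor item is concurrently being processed.
Peak concurrent load = 4 + 1 = 5 items.

5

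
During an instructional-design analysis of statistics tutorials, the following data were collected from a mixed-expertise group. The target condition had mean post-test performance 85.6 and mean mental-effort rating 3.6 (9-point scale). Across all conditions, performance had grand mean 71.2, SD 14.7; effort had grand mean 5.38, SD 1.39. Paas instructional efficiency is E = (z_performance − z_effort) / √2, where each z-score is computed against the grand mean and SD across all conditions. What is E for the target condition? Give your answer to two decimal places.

z_performance = (85.6 − 71.2) / 14.7 = 14.4000 / 14.7 = 0.9796.
z_effort = (3.6 − 5.38) / 1.39 = -1.7800 / 1.39 = -1.2806.
z_P − z_E = 0.9796 − (-1.2806) = 2.2602.
E = 2.2602 / √2 = 2.2602 / 1.41421 = 1.5982 ≈ 1.60.

1.60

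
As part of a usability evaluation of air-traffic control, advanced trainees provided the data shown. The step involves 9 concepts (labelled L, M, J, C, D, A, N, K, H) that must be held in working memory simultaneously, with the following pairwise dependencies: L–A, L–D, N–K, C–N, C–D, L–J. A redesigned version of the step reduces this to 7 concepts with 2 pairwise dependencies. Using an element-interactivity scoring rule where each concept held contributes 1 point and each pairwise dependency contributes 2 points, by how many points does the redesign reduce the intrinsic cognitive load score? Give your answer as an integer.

10

Original: 9 × 1 + 6 × 2 = 9 + 12 = 21.
Redesigned: 7 × 1 + 2 × 2 = 7 + 4 = 11.
Reduction = 21 − 11 = 10.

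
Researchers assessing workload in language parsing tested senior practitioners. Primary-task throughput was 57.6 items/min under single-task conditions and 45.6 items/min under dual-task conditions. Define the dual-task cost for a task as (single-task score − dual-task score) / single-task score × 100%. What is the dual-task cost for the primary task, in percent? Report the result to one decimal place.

Cost = (57.6 − 45.6) / 57.6 × 100%
     = 12.0000 / 57.6 × 100% = 20.8333%.
≈ 20.8%.

20.8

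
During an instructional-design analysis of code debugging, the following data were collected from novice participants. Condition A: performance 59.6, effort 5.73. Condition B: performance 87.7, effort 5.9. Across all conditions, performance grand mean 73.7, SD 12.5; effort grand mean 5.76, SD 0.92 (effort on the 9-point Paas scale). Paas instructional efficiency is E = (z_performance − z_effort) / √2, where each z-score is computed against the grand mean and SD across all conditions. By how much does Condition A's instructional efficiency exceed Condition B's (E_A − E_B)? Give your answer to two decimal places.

Condition A: z_P = (59.6 − 73.7)/12.5 = -1.1280; z_E = (5.73 − 5.76)/0.92 = -0.0326; E_A = (-1.1280 − (-0.0326))/√2 = -0.7746.
Condition B: z_P = (87.7 − 73.7)/12.5 = 1.1200; z_E = (5.9 − 5.76)/0.92 = 0.1522; E_B = (1.1200 − 0.1522)/√2 = 0.6843.
E_A − E_B = -0.7746 − 0.6843 = -1.4589 ≈ -1.46.

-1.46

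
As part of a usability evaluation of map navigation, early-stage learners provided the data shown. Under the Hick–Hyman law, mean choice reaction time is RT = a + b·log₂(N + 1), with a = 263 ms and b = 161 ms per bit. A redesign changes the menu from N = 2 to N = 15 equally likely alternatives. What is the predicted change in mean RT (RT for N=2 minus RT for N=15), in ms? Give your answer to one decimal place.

RT(2) = 263 + 161·log₂(3) = 263 + 161·1.5850 = 518.1850 ms.
RT(15) = 263 + 161·log₂(16) = 263 + 161·4.0000 = 907.0000 ms.
Difference = 518.1850 − 907.0000 = -388.8150 ≈ -388.8 ms.

-388.8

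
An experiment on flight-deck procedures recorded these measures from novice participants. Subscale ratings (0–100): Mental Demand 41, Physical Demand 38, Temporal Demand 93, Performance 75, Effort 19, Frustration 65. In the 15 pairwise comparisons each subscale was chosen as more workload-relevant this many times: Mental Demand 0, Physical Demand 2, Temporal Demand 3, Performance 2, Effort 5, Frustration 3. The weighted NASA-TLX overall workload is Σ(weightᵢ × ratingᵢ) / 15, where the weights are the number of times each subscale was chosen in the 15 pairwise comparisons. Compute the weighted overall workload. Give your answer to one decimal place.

53.0

The tallies are the weights (they sum to 15).
Weighted sum = 0·41 + 2·38 + 3·93 + 2·75 + 5·19 + 3·65
            = 0 + 76 + 279 + 150 + 95 + 195 = 795.
Overall workload = 795 / 15 = 53.0000 ≈ 53.0.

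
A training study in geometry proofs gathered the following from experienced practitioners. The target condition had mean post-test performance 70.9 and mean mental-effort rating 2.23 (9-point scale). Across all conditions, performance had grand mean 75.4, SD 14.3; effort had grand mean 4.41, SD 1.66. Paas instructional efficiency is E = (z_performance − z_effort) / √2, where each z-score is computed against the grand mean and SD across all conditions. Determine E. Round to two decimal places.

z_performance = (70.9 − 75.4) / 14.3 = -4.5000 / 14.3 = -0.3147.
z_effort = (2.23 − 4.41) / 1.66 = -2.1800 / 1.66 = -1.3133.
z_P − z_E = -0.3147 − (-1.3133) = 0.9986.
E = 0.9986 / √2 = 0.9986 / 1.41421 = 0.7061 ≈ 0.71.

0.71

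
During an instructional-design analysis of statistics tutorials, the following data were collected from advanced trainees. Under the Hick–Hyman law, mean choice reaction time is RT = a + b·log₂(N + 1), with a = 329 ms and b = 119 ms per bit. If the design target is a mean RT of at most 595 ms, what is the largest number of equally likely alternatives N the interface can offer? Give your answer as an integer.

3

Set 329 + 119·log₂(N + 1) ≤ 595.
log₂(N + 1) ≤ (595 − 329) / 119 = 2.2353.
N + 1 ≤ 2^2.2353 = 4.7086.
N ≤ 3.7086, so the largest integer N is 3.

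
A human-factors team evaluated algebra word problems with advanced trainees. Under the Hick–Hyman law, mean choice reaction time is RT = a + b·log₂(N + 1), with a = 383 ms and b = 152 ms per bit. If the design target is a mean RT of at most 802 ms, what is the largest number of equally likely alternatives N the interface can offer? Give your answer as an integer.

5

Set 383 + 152·log₂(N + 1) ≤ 802.
log₂(N + 1) ≤ (802 − 383) / 152 = 2.7566.
N + 1 ≤ 2^2.7566 = 6.7580.
N ≤ 5.7580, so the largest integer N is 5.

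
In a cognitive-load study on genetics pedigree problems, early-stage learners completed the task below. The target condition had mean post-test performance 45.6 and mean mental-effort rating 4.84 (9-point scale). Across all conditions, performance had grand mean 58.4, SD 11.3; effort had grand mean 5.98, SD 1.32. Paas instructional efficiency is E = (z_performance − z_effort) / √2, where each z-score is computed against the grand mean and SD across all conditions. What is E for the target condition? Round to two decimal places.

-0.19

z_performance = (45.6 − 58.4) / 11.3 = -12.8000 / 11.3 = -1.1327.
z_effort = (4.84 − 5.98) / 1.32 = -1.1400 / 1.32 = -0.8636.
z_P − z_E = -1.1327 − (-0.8636) = -0.2691.
E = -0.2691 / √2 = -0.2691 / 1.41421 = -0.1903 ≈ -0.19.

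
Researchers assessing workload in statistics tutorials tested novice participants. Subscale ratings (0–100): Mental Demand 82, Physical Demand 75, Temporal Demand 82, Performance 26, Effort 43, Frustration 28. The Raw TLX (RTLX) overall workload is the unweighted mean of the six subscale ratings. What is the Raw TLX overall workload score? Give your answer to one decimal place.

Sum of ratings = 82 + 75 + 82 + 26 + 43 + 28 = 336.
RTLX = 336 / 6 = 56.0000 ≈ 56.0.

56.0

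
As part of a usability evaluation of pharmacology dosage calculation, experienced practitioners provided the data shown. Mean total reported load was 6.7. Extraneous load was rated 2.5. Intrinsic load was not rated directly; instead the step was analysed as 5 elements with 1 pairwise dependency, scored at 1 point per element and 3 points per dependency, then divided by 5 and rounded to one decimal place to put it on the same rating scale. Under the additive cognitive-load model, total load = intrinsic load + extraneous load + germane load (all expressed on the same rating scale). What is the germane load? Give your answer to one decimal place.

Intrinsic (element-interactivity): (5 × 1 + 1 × 3) / 5 = 8 / 5 = 1.6000 → 1.6.
germane load = total − intrinsic − extraneous
             = 6.7 − 1.6 − 2.5 = 2.6.

2.6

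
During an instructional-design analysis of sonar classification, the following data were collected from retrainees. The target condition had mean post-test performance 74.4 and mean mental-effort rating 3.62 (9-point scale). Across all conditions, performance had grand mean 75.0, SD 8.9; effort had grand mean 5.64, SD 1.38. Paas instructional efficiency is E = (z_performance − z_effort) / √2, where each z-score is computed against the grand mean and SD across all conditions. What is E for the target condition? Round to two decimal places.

z_performance = (74.4 − 75.0) / 8.9 = -0.6000 / 8.9 = -0.0674.
z_effort = (3.62 − 5.64) / 1.38 = -2.0200 / 1.38 = -1.4638.
z_P − z_E = -0.0674 − (-1.4638) = 1.3964.
E = 1.3964 / √2 = 1.3964 / 1.41421 = 0.9874 ≈ 0.99.

0.99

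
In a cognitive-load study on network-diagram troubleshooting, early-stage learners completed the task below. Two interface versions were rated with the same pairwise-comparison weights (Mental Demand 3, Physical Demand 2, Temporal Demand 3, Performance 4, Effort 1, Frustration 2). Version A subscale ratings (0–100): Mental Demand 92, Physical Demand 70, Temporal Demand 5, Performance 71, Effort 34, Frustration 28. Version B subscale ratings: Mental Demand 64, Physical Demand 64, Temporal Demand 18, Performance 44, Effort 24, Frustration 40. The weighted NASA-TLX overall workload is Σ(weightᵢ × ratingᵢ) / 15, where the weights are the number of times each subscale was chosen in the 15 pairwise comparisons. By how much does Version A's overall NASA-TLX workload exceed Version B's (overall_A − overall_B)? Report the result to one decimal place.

Version A weighted sum = 3·92 + 2·70 + 3·5 + 4·71 + 1·34 + 2·28 = 276 + 140 + 15 + 284 + 34 + 56 = 805; overall_A = 805/15 = 53.6667.
Version B weighted sum = 3·64 + 2·64 + 3·18 + 4·44 + 1·24 + 2·40 = 192 + 128 + 54 + 176 + 24 + 80 = 654; overall_B = 654/15 = 43.6000.
Difference = 53.6667 − 43.6000 = 10.0667 ≈ 10.1.

10.1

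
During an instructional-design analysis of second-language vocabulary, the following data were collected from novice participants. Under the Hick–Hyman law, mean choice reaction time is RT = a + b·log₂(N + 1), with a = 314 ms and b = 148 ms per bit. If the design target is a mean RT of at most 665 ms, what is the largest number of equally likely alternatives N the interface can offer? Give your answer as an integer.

4

Set 314 + 148·log₂(N + 1) ≤ 665.
log₂(N + 1) ≤ (665 − 314) / 148 = 2.3716.
N + 1 ≤ 2^2.3716 = 5.1751.
N ≤ 4.1751, so the largest integer N is 4.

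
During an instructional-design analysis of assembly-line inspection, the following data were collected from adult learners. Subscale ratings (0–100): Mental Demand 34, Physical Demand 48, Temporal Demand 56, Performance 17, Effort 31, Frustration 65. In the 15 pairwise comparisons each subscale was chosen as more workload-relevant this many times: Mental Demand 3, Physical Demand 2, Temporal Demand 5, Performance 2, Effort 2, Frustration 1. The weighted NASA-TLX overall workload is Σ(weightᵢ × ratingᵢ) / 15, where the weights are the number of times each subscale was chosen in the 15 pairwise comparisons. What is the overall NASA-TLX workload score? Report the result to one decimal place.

42.6

The tallies are the weights (they sum to 15).
Weighted sum = 3·34 + 2·48 + 5·56 + 2·17 + 2·31 + 1·65
            = 102 + 96 + 280 + 34 + 62 + 65 = 639.
Overall workload = 639 / 15 = 42.6000 ≈ 42.6.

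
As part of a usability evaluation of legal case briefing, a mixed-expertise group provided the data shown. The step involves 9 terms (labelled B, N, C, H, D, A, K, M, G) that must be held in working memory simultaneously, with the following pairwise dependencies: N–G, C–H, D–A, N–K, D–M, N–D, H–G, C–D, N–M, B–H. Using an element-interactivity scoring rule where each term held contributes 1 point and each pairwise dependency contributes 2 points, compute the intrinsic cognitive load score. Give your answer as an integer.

Count of terms held simultaneously: 9.
Count of pairwise dependencies listed: 10.
Element contribution: 9 × 1 = 9.
Interaction contribution: 10 × 2 = 20.
Intrinsic load = 9 + 20 = 29.

29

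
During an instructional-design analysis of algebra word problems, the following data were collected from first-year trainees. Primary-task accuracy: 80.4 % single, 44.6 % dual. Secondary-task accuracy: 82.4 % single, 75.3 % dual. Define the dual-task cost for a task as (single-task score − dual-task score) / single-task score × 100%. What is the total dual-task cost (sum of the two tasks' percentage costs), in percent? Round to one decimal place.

53.1

Primary cost = (80.4 − 44.6) / 80.4 × 100% = 44.5274%.
Secondary cost = (82.4 − 75.3) / 82.4 × 100% = 8.6165%.
Total = 44.5274% + 8.6165% = 53.1439% ≈ 53.1%.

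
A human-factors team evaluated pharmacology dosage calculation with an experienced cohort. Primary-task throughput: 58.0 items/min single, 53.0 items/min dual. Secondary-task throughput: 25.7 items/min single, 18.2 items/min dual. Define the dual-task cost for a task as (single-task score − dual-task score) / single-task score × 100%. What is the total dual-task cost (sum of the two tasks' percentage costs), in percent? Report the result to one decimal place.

37.8

Primary cost = (58.0 − 53.0) / 58.0 × 100% = 8.6207%.
Secondary cost = (25.7 − 18.2) / 25.7 × 100% = 29.1829%.
Total = 8.6207% + 29.1829% = 37.8036% ≈ 37.8%.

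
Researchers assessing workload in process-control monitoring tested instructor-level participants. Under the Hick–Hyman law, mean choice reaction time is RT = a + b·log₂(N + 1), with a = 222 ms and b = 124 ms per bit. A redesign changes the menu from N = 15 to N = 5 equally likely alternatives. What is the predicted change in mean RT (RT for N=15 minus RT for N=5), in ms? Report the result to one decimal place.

RT(15) = 222 + 124·log₂(16) = 222 + 124·4.0000 = 718.0000 ms.
RT(5) = 222 + 124·log₂(6) = 222 + 124·2.5850 = 542.5400 ms.
Difference = 718.0000 − 542.5400 = 175.4600 ≈ 175.5 ms.

175.5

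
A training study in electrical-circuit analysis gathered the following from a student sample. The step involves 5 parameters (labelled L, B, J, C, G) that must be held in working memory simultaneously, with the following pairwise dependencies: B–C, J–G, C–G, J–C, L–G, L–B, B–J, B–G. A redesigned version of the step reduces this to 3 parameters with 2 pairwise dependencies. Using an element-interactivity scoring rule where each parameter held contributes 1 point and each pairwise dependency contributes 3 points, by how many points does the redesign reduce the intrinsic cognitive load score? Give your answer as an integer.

20

Original: 5 × 1 + 8 × 3 = 5 + 24 = 29.
Redesigned: 3 × 1 + 2 × 3 = 3 + 6 = 9.
Reduction = 29 − 9 = 20.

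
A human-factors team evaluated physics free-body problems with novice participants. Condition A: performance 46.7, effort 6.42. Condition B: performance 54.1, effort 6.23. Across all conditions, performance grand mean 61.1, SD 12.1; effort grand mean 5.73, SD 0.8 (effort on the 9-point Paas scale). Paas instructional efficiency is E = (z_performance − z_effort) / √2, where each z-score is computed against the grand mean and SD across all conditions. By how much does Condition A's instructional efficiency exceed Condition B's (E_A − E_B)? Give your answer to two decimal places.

-0.60

Condition A: z_P = (46.7 − 61.1)/12.1 = -1.1901; z_E = (6.42 − 5.73)/0.8 = 0.8625; E_A = (-1.1901 − 0.8625)/√2 = -1.4514.
Condition B: z_P = (54.1 − 61.1)/12.1 = -0.5785; z_E = (6.23 − 5.73)/0.8 = 0.6250; E_B = (-0.5785 − 0.6250)/√2 = -0.8510.
E_A − E_B = -1.4514 − (-0.8510) = -0.6004 ≈ -0.60.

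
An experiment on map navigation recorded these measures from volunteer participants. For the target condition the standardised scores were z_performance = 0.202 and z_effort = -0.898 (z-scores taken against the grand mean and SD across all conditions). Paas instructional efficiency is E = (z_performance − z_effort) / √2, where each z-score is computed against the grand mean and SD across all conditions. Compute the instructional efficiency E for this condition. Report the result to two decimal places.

0.78

z_P − z_E = 0.202 − (-0.898) = 1.1000.
E = 1.1000 / √2 = 1.1000 / 1.41421 = 0.7778 ≈ 0.78.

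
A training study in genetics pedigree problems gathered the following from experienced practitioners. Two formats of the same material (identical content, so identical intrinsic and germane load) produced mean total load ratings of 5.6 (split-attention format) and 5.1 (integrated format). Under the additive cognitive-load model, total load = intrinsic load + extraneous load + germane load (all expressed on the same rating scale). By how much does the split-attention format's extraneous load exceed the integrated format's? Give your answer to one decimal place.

Intrinsic and germane load are equal across formats, so the difference in total load equals the difference in extraneous load.
Extraneous-load difference = 5.6 − 5.1 = 0.5.

0.5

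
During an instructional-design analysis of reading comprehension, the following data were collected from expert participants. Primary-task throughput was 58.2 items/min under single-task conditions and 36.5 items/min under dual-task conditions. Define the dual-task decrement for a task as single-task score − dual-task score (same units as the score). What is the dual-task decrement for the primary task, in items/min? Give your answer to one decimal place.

Decrement = 58.2 − 36.5 = 21.7000 items/min ≈ 21.7 items/min.

21.7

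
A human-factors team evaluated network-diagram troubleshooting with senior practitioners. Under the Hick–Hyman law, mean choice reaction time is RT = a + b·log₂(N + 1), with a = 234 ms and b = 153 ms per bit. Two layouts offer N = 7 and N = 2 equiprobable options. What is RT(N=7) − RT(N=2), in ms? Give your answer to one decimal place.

216.5

RT(7) = 234 + 153·log₂(8) = 234 + 153·3.0000 = 693.0000 ms.
RT(2) = 234 + 153·log₂(3) = 234 + 153·1.5850 = 476.5050 ms.
Difference = 693.0000 − 476.5050 = 216.4950 ≈ 216.5 ms.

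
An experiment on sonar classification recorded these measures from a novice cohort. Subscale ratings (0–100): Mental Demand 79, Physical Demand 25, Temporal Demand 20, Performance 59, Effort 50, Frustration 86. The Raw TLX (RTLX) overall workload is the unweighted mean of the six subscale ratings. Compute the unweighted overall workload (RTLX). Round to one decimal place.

Sum of ratings = 79 + 25 + 20 + 59 + 50 + 86 = 319.
RTLX = 319 / 6 = 53.1667 ≈ 53.2.

53.2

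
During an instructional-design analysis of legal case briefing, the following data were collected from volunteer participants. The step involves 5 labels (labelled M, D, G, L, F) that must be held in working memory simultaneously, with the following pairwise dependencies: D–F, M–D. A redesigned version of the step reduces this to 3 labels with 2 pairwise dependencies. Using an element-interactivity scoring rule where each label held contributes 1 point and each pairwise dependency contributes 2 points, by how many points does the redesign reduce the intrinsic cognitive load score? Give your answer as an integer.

2

Original: 5 × 1 + 2 × 2 = 5 + 4 = 9.
Redesigned: 3 × 1 + 2 × 2 = 3 + 4 = 7.
Reduction = 9 − 7 = 2.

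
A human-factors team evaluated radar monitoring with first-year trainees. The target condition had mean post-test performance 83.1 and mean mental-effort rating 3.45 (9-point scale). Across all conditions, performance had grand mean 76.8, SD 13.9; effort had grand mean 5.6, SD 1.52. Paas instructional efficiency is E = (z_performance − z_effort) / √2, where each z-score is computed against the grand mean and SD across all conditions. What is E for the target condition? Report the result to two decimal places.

z_performance = (83.1 − 76.8) / 13.9 = 6.3000 / 13.9 = 0.4532.
z_effort = (3.45 − 5.6) / 1.52 = -2.1500 / 1.52 = -1.4145.
z_P − z_E = 0.4532 − (-1.4145) = 1.8677.
E = 1.8677 / √2 = 1.8677 / 1.41421 = 1.3207 ≈ 1.32.

1.32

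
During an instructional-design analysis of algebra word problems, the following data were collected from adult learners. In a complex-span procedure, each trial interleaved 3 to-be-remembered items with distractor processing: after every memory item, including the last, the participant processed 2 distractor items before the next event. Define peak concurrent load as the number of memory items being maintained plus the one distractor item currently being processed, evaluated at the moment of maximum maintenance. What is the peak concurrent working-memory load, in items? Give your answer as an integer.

4

Maintenance is greatest during the distractor(s) after memory item 3: all 3 memory items are being held.
One distractor item is concurrently being processed.
Peak concurrent load = 3 + 1 = 4 items.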